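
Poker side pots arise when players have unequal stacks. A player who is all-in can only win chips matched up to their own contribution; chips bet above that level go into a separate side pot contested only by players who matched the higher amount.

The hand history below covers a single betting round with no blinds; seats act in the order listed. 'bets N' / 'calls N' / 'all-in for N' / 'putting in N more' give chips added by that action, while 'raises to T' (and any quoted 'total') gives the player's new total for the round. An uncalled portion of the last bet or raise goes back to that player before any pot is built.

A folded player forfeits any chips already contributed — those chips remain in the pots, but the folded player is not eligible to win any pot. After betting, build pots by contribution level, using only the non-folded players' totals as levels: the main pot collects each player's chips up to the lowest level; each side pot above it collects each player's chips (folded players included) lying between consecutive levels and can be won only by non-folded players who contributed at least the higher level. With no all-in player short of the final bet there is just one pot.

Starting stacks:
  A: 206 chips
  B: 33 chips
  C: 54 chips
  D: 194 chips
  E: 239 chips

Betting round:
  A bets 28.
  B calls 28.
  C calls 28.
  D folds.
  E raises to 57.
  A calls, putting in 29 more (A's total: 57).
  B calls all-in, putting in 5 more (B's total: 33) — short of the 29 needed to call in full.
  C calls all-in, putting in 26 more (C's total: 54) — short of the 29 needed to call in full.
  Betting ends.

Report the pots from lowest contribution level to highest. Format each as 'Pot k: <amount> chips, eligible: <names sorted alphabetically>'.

Pot 1: 132 chips, eligible: A, B, C, E
Pot 2: 63 chips, eligible: A, C, E
Pot 3: 6 chips, eligible: A, E

Derivation:
Contributions: A=57, B=33, C=54, E=57
Folded: D
Pot levels (distinct totals of non-folded players): 33, 54, 57
Layer 1-33: 33 each from A, B, C, E = 33*4 = 132 chips; eligible A, B, C, E
Layer 34-54: 21 each from A, C, E = 21*3 = 63 chips; eligible A, C, E
Layer 55-57: 3 each from A, E = 3*2 = 6 chips; eligible A, E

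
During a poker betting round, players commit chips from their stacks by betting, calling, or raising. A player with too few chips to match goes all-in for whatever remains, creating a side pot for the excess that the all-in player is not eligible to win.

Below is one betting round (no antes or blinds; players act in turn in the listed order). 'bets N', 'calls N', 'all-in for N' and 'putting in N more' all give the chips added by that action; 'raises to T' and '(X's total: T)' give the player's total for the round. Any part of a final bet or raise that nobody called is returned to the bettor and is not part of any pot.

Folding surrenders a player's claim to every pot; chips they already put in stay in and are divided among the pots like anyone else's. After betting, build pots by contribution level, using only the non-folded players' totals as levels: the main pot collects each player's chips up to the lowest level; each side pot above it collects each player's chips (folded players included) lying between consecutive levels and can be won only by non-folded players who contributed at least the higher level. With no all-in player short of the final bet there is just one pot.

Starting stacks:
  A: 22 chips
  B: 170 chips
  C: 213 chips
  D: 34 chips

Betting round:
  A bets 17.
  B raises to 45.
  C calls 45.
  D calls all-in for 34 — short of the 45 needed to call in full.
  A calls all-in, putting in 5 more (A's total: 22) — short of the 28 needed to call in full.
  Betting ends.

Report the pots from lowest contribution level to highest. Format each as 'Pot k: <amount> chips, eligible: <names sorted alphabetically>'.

Contributions: A=22, B=45, C=45, D=34
Pot levels (distinct totals of non-folded players): 22, 34, 45
Layer 1-22: 22 each from A, B, C, D = 22*4 = 88 chips; eligible A, B, C, D
Layer 23-34: 12 each from B, C, D = 12*3 = 36 chips; eligible B, C, D
Layer 35-45: 11 each from B, C = 11*2 = 22 chips; eligible B, C

Pot 1: 88 chips, eligible: A, B, C, D
Pot 2: 36 chips, eligible: B, C, D
Pot 3: 22 chips, eligible: B, C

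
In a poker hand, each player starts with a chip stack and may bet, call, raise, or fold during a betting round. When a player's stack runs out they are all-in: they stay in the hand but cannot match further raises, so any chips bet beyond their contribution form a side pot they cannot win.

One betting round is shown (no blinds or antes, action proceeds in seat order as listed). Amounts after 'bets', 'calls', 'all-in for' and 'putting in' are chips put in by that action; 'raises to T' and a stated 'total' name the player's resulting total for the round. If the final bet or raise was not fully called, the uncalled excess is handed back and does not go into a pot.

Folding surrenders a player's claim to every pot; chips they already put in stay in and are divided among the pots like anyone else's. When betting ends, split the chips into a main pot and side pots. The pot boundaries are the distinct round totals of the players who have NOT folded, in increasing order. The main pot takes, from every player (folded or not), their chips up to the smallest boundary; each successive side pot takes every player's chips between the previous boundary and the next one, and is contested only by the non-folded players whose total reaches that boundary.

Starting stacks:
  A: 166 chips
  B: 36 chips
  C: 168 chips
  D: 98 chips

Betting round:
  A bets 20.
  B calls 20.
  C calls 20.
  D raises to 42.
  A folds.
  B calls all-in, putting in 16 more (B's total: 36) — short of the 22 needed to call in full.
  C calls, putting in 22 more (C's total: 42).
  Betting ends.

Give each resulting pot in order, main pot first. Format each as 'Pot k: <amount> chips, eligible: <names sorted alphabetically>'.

Contributions: A=20, B=36, C=42, D=42
Folded: A
Pot levels (distinct totals of non-folded players): 36, 42
Layer 1-36: A 20 + B 36 + C 36 + D 36 = 128 chips; eligible B, C, D
Layer 37-42: 6 each from C, D = 6*2 = 12 chips; eligible C, D

Pot 1: 128 chips, eligible: B, C, D
Pot 2: 12 chips, eligible: C, D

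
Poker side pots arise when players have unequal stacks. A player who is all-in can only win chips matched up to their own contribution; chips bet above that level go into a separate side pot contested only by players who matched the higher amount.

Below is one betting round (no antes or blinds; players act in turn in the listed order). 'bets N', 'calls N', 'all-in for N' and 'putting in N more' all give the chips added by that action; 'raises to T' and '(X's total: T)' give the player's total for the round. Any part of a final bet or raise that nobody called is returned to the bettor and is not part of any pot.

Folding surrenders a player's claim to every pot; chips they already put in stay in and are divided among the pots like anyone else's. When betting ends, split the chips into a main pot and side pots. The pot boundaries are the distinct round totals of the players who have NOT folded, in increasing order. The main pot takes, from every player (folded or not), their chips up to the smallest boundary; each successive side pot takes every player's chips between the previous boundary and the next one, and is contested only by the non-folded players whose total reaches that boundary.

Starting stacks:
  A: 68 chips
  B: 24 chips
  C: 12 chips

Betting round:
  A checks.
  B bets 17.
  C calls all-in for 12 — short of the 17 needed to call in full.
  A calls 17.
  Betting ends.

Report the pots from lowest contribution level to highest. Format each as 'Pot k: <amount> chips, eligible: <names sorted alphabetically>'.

Contributions: A=17, B=17, C=12
Pot levels (distinct totals of non-folded players): 12, 17
Layer 1-12: 12 each from A, B, C = 12*3 = 36 chips; eligible A, B, C
Layer 13-17: 5 each from A, B = 5*2 = 10 chips; eligible A, B

Pot 1: 36 chips, eligible: A, B, C
Pot 2: 10 chips, eligible: A, B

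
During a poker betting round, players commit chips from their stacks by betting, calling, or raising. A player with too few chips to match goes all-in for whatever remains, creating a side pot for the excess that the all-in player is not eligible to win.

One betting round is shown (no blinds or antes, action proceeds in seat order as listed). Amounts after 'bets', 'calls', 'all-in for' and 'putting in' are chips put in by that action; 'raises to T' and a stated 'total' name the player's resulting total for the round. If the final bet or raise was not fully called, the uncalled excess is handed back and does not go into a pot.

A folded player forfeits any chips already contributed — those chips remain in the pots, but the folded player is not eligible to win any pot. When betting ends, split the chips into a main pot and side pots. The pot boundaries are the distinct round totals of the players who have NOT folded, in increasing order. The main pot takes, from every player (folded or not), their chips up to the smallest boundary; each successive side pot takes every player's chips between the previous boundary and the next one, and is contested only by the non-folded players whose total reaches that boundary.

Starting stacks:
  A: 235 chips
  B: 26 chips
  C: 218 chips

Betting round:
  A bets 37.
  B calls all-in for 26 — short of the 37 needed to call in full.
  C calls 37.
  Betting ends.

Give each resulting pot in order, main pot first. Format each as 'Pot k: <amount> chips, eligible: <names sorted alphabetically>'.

Pot 1: 78 chips, eligible: A, B, C
Pot 2: 22 chips, eligible: A, C

Derivation:
Contributions: A=37, B=26, C=37
Pot levels (distinct totals of non-folded players): 26, 37
Layer 1-26: 26 each from A, B, C = 26*3 = 78 chips; eligible A, B, C
Layer 27-37: 11 each from A, C = 11*2 = 22 chips; eligible A, C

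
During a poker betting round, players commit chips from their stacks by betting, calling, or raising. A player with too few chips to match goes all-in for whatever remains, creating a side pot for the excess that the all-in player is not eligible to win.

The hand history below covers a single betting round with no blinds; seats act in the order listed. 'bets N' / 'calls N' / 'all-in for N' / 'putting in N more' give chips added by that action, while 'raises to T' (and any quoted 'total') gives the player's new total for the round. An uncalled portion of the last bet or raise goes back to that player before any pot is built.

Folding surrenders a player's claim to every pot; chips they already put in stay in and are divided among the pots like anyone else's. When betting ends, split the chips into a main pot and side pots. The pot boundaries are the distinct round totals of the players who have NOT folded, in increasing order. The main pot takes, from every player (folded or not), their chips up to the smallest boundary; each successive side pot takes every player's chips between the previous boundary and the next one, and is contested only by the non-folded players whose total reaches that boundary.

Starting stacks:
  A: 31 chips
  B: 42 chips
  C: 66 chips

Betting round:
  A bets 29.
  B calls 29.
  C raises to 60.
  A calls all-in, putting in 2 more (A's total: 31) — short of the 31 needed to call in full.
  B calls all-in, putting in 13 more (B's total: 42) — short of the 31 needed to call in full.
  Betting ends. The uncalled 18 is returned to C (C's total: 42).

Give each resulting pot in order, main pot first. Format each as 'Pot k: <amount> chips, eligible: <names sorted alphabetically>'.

Contributions (after 18 returned to C): A=31, B=42, C=42
Pot levels (distinct totals of non-folded players): 31, 42
Layer 1-31: 31 each from A, B, C = 31*3 = 93 chips; eligible A, B, C
Layer 32-42: 11 each from B, C = 11*2 = 22 chips; eligible B, C

Pot 1: 93 chips, eligible: A, B, C
Pot 2: 22 chips, eligible: B, C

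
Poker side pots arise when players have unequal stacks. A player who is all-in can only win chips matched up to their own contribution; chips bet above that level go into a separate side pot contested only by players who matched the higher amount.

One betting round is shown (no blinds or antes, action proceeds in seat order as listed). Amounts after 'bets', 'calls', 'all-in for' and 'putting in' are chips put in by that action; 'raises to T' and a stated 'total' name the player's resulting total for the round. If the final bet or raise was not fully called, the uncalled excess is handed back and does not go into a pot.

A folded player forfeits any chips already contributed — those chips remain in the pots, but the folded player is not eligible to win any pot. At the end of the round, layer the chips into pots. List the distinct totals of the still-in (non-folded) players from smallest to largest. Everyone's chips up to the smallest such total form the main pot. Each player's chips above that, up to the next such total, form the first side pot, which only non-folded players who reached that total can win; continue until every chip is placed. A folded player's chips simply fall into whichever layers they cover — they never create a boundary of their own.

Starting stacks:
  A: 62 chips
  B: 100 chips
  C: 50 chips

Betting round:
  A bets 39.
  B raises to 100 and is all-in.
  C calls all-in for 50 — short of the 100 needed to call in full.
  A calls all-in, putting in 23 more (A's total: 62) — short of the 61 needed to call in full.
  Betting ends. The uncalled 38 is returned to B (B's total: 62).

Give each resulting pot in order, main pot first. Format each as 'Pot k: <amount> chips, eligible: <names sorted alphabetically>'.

Pot 1: 150 chips, eligible: A, B, C
Pot 2: 24 chips, eligible: A, B

Derivation:
Contributions (after 38 returned to B): A=62, B=62, C=50
Pot levels (distinct totals of non-folded players): 50, 62
Layer 1-50: 50 each from A, B, C = 50*3 = 150 chips; eligible A, B, C
Layer 51-62: 12 each from A, B = 12*2 = 24 chips; eligible A, B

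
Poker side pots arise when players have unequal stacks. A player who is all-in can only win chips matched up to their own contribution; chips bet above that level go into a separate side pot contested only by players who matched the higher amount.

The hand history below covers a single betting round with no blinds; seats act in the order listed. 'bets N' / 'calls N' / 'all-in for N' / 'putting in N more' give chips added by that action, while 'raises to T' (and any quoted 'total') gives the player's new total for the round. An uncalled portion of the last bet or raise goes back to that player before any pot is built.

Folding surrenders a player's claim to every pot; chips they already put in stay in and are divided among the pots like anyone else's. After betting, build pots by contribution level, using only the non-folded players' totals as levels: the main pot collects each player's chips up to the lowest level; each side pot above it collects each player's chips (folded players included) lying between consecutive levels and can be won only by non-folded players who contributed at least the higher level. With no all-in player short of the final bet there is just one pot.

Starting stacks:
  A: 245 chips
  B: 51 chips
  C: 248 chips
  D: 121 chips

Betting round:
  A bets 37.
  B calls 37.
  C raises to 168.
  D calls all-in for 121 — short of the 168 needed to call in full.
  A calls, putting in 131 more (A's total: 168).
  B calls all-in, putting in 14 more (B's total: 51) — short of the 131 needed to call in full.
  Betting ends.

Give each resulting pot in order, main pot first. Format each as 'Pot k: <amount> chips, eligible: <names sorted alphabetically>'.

Contributions: A=168, B=51, C=168, D=121
Pot levels (distinct totals of non-folded players): 51, 121, 168
Layer 1-51: 51 each from A, B, C, D = 51*4 = 204 chips; eligible A, B, C, D
Layer 52-121: 70 each from A, C, D = 70*3 = 210 chips; eligible A, C, D
Layer 122-168: 47 each from A, C = 47*2 = 94 chips; eligible A, C

Pot 1: 204 chips, eligible: A, B, C, D
Pot 2: 210 chips, eligible: A, C, D
Pot 3: 94 chips, eligible: A, C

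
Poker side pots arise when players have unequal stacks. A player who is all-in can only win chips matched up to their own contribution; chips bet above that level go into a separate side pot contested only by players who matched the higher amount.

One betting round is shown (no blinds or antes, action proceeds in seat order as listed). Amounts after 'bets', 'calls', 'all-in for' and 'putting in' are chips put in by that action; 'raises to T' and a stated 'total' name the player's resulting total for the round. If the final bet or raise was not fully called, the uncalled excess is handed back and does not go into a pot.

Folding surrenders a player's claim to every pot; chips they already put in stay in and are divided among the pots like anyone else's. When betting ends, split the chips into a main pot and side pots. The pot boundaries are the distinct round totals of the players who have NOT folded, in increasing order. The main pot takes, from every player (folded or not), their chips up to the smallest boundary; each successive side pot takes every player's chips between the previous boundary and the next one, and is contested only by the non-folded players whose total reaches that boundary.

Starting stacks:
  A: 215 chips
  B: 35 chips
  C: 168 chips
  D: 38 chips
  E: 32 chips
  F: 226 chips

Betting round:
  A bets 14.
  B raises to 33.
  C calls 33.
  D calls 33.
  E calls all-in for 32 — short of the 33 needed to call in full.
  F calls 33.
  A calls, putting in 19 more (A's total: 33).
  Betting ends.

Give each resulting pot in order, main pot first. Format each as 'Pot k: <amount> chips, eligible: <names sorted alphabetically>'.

Pot 1: 192 chips, eligible: A, B, C, D, E, F
Pot 2: 5 chips, eligible: A, B, C, D, F

Derivation:
Contributions: A=33, B=33, C=33, D=33, E=32, F=33
Pot levels (distinct totals of non-folded players): 32, 33
Layer 1-32: 32 each from A, B, C, D, E, F = 32*6 = 192 chips; eligible A, B, C, D, E, F
Layer 33-33: 1 each from A, B, C, D, F = 1*5 = 5 chips; eligible A, B, C, D, F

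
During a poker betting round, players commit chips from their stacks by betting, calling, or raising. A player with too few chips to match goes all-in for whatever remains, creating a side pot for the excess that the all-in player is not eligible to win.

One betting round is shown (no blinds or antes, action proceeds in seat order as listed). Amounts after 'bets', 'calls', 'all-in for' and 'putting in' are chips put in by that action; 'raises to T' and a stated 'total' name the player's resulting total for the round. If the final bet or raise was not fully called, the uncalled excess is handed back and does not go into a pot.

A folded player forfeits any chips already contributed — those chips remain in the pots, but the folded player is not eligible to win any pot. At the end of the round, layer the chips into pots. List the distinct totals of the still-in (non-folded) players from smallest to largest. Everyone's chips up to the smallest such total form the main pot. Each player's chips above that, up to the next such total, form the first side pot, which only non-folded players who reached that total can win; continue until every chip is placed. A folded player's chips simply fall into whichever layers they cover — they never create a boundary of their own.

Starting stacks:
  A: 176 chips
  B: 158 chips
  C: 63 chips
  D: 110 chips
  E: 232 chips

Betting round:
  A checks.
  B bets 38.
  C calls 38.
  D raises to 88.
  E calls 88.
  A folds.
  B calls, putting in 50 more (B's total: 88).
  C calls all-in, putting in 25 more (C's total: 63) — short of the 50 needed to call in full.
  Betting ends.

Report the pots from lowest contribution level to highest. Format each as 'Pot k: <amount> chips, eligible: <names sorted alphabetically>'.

Pot 1: 252 chips, eligible: B, C, D, E
Pot 2: 75 chips, eligible: B, D, E

Derivation:
Contributions: B=88, C=63, D=88, E=88
Folded: A
Pot levels (distinct totals of non-folded players): 63, 88
Layer 1-63: 63 each from B, C, D, E = 63*4 = 252 chips; eligible B, C, D, E
Layer 64-88: 25 each from B, D, E = 25*3 = 75 chips; eligible B, D, E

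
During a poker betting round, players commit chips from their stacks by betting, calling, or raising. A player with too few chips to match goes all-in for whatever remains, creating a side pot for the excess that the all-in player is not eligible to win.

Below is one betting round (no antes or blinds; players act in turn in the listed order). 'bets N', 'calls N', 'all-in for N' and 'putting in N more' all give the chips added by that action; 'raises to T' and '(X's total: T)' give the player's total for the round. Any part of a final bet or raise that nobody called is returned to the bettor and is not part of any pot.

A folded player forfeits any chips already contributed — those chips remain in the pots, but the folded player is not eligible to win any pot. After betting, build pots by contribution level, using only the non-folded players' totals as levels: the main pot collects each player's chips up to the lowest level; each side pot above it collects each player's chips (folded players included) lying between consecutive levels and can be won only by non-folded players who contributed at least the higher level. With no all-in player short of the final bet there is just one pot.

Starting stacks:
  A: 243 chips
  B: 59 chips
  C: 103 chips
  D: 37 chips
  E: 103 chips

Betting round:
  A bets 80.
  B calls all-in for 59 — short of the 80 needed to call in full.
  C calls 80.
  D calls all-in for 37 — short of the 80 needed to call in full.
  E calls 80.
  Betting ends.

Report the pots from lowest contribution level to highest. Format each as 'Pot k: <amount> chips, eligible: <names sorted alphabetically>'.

Contributions: A=80, B=59, C=80, D=37, E=80
Pot levels (distinct totals of non-folded players): 37, 59, 80
Layer 1-37: 37 each from A, B, C, D, E = 37*5 = 185 chips; eligible A, B, C, D, E
Layer 38-59: 22 each from A, B, C, E = 22*4 = 88 chips; eligible A, B, C, E
Layer 60-80: 21 each from A, C, E = 21*3 = 63 chips; eligible A, C, E

Pot 1: 185 chips, eligible: A, B, C, D, E
Pot 2: 88 chips, eligible: A, B, C, E
Pot 3: 63 chips, eligible: A, C, E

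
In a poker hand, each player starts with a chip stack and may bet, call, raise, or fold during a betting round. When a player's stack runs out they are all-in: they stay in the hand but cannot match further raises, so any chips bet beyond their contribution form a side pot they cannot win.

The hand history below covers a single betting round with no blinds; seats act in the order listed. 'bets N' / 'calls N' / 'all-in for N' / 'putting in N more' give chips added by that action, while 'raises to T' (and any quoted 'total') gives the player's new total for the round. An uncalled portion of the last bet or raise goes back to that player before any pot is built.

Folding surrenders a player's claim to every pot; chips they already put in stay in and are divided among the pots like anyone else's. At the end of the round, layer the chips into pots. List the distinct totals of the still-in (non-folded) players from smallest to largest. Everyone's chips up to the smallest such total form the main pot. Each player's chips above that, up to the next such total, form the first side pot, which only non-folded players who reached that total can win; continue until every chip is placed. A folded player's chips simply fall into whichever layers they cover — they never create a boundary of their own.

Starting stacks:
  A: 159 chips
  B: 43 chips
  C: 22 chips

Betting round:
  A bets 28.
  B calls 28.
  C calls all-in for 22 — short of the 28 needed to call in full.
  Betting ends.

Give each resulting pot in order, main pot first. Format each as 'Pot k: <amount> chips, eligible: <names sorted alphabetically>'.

Contributions: A=28, B=28, C=22
Pot levels (distinct totals of non-folded players): 22, 28
Layer 1-22: 22 each from A, B, C = 22*3 = 66 chips; eligible A, B, C
Layer 23-28: 6 each from A, B = 6*2 = 12 chips; eligible A, B

Pot 1: 66 chips, eligible: A, B, C
Pot 2: 12 chips, eligible: A, B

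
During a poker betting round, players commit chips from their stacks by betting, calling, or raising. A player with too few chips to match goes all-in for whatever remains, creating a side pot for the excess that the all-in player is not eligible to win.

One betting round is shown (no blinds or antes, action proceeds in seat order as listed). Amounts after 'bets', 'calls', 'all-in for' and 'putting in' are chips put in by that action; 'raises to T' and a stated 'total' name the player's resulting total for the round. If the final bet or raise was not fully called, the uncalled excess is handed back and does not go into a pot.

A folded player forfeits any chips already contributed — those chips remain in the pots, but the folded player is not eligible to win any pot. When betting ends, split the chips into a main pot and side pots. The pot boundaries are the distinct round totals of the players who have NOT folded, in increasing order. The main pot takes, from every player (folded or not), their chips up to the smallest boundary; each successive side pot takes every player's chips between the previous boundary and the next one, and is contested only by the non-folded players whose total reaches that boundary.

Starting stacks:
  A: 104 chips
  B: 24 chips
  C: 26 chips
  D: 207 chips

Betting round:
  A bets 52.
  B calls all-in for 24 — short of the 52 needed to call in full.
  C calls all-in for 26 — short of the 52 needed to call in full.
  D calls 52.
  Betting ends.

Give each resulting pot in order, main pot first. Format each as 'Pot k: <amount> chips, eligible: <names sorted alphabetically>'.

Contributions: A=52, B=24, C=26, D=52
Pot levels (distinct totals of non-folded players): 24, 26, 52
Layer 1-24: 24 each from A, B, C, D = 24*4 = 96 chips; eligible A, B, C, D
Layer 25-26: 2 each from A, C, D = 2*3 = 6 chips; eligible A, C, D
Layer 27-52: 26 each from A, D = 26*2 = 52 chips; eligible A, D

Pot 1: 96 chips, eligible: A, B, C, D
Pot 2: 6 chips, eligible: A, C, D
Pot 3: 52 chips, eligible: A, D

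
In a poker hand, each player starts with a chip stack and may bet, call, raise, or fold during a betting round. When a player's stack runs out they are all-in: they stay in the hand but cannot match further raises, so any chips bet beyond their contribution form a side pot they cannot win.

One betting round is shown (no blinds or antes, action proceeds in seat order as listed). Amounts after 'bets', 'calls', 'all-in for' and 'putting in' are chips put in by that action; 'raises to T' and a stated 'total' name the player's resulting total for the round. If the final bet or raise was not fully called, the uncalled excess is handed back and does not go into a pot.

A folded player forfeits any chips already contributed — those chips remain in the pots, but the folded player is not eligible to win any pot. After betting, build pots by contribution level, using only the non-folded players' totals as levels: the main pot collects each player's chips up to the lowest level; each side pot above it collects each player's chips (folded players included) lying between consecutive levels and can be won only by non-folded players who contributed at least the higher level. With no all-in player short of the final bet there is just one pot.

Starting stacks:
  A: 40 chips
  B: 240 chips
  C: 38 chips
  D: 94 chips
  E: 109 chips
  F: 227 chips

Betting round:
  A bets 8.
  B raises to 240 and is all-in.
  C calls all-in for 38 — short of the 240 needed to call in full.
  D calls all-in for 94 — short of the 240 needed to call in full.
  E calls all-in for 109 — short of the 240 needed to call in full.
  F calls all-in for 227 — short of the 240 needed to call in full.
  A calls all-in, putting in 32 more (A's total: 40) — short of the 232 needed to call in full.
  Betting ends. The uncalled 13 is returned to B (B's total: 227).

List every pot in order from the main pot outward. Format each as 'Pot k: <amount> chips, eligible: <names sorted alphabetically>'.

Pot 1: 228 chips, eligible: A, B, C, D, E, F
Pot 2: 10 chips, eligible: A, B, D, E, F
Pot 3: 216 chips, eligible: B, D, E, F
Pot 4: 45 chips, eligible: B, E, F
Pot 5: 236 chips, eligible: B, F

Derivation:
Contributions (after 13 returned to B): A=40, B=227, C=38, D=94, E=109, F=227
Pot levels (distinct totals of non-folded players): 38, 40, 94, 109, 227
Layer 1-38: 38 each from A, B, C, D, E, F = 38*6 = 228 chips; eligible A, B, C, D, E, F
Layer 39-40: 2 each from A, B, D, E, F = 2*5 = 10 chips; eligible A, B, D, E, F
Layer 41-94: 54 each from B, D, E, F = 54*4 = 216 chips; eligible B, D, E, F
Layer 95-109: 15 each from B, E, F = 15*3 = 45 chips; eligible B, E, F
Layer 110-227: 118 each from B, F = 118*2 = 236 chips; eligible B, F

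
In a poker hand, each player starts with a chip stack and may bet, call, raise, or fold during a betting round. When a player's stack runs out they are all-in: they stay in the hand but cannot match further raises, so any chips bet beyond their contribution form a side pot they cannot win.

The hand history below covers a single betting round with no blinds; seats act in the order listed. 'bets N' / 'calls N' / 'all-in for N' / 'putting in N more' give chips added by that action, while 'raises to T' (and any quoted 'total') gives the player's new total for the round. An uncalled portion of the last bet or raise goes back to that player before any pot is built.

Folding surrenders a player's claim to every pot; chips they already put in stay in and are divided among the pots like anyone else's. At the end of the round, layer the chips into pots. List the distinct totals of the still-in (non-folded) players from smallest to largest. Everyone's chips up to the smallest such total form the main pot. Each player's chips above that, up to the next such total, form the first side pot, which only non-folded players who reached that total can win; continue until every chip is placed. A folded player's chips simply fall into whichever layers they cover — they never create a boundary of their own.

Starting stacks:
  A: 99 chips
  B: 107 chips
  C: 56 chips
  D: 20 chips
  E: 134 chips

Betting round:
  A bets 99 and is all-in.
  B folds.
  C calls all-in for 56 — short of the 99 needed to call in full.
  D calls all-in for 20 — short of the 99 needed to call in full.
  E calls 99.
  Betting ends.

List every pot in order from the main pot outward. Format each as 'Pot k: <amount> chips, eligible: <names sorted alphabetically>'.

Pot 1: 80 chips, eligible: A, C, D, E
Pot 2: 108 chips, eligible: A, C, E
Pot 3: 86 chips, eligible: A, E

Derivation:
Contributions: A=99, C=56, D=20, E=99
Folded: B
Pot levels (distinct totals of non-folded players): 20, 56, 99
Layer 1-20: 20 each from A, C, D, E = 20*4 = 80 chips; eligible A, C, D, E
Layer 21-56: 36 each from A, C, E = 36*3 = 108 chips; eligible A, C, E
Layer 57-99: 43 each from A, E = 43*2 = 86 chips; eligible A, E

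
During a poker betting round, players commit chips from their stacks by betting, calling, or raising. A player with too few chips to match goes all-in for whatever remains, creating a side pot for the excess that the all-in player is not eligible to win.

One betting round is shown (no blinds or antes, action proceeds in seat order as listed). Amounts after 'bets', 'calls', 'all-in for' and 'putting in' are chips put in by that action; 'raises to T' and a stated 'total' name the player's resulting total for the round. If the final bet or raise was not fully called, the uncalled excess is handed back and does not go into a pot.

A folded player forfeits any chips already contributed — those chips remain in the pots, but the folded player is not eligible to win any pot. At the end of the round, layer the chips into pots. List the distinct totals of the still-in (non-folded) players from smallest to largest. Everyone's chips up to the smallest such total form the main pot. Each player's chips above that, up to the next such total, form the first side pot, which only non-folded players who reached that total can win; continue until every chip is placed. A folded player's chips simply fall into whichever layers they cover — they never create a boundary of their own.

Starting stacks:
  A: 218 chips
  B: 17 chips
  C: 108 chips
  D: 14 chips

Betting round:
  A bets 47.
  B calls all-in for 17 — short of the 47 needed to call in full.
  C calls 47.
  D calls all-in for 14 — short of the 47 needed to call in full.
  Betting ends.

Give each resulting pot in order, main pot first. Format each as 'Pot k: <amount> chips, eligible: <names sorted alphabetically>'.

Pot 1: 56 chips, eligible: A, B, C, D
Pot 2: 9 chips, eligible: A, B, C
Pot 3: 60 chips, eligible: A, C

Derivation:
Contributions: A=47, B=17, C=47, D=14
Pot levels (distinct totals of non-folded players): 14, 17, 47
Layer 1-14: 14 each from A, B, C, D = 14*4 = 56 chips; eligible A, B, C, D
Layer 15-17: 3 each from A, B, C = 3*3 = 9 chips; eligible A, B, C
Layer 18-47: 30 each from A, C = 30*2 = 60 chips; eligible A, C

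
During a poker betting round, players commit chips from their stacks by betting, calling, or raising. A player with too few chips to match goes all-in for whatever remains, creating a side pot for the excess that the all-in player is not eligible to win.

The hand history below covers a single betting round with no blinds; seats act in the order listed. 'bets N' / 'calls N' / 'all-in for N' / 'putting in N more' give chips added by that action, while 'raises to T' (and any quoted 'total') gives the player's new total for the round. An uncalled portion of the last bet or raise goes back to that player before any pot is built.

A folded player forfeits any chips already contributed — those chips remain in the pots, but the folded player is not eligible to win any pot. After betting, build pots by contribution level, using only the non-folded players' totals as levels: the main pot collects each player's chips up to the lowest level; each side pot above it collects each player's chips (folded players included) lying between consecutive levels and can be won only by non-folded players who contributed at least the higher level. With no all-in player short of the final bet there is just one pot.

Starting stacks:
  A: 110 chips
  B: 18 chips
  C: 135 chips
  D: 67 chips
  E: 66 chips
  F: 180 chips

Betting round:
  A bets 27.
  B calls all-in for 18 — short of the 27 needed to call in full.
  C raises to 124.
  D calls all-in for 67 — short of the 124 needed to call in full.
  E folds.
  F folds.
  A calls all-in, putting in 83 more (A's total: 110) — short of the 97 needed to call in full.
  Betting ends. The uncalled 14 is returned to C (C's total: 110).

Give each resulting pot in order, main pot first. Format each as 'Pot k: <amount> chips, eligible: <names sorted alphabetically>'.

Pot 1: 72 chips, eligible: A, B, C, D
Pot 2: 147 chips, eligible: A, C, D
Pot 3: 86 chips, eligible: A, C

Derivation:
Contributions (after 14 returned to C): A=110, B=18, C=110, D=67
Folded: E, F
Pot levels (distinct totals of non-folded players): 18, 67, 110
Layer 1-18: 18 each from A, B, C, D = 18*4 = 72 chips; eligible A, B, C, D
Layer 19-67: 49 each from A, C, D = 49*3 = 147 chips; eligible A, C, D
Layer 68-110: 43 each from A, C = 43*2 = 86 chips; eligible A, C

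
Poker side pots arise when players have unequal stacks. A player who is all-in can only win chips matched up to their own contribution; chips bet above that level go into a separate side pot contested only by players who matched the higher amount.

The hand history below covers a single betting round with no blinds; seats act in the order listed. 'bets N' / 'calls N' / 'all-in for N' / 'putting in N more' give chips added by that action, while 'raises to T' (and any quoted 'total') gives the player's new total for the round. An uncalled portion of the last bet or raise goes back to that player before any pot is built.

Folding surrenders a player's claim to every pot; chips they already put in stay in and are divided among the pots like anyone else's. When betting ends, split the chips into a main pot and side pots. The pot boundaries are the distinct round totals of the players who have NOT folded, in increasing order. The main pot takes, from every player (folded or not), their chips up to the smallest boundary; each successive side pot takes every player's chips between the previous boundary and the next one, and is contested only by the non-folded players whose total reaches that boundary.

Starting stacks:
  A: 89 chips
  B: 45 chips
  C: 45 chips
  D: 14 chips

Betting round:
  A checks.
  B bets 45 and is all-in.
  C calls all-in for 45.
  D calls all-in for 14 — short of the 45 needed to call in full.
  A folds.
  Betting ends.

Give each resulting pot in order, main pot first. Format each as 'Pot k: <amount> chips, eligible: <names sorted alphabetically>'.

Contributions: B=45, C=45, D=14
Folded: A
Pot levels (distinct totals of non-folded players): 14, 45
Layer 1-14: 14 each from B, C, D = 14*3 = 42 chips; eligible B, C, D
Layer 15-45: 31 each from B, C = 31*2 = 62 chips; eligible B, C

Pot 1: 42 chips, eligible: B, C, D
Pot 2: 62 chips, eligible: B, C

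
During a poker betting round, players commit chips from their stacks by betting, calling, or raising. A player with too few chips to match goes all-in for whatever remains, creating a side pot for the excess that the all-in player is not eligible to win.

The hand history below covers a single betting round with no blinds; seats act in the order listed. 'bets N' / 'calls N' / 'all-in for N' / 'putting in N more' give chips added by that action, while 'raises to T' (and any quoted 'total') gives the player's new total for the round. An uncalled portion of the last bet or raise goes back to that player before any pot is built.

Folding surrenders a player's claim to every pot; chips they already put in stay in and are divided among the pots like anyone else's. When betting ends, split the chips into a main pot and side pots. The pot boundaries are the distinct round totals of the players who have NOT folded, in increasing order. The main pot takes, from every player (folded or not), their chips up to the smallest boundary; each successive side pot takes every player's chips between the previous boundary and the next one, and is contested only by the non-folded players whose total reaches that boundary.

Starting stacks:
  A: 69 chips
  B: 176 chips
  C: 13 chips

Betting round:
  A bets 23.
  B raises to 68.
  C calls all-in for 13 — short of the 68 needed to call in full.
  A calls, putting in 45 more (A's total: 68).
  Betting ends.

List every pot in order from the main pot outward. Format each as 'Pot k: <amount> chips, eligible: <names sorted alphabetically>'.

Contributions: A=68, B=68, C=13
Pot levels (distinct totals of non-folded players): 13, 68
Layer 1-13: 13 each from A, B, C = 13*3 = 39 chips; eligible A, B, C
Layer 14-68: 55 each from A, B = 55*2 = 110 chips; eligible A, B

Pot 1: 39 chips, eligible: A, B, C
Pot 2: 110 chips, eligible: A, B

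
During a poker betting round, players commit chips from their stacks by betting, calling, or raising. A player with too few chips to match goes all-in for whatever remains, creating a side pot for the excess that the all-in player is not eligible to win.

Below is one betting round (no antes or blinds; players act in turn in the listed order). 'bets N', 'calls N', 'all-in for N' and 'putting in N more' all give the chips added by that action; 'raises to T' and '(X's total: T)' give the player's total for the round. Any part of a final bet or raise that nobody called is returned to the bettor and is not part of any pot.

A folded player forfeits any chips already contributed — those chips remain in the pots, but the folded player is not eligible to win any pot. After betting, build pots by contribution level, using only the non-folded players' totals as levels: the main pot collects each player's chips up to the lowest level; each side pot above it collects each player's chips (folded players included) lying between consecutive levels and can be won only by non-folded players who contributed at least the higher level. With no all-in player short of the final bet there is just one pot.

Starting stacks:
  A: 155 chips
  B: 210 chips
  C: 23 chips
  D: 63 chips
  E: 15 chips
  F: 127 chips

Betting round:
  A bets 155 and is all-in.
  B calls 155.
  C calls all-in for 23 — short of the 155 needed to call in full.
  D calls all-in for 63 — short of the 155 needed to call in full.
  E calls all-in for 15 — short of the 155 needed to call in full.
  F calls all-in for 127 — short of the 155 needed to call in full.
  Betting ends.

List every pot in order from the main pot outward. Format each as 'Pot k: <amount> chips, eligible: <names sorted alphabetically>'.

Pot 1: 90 chips, eligible: A, B, C, D, E, F
Pot 2: 40 chips, eligible: A, B, C, D, F
Pot 3: 160 chips, eligible: A, B, D, F
Pot 4: 192 chips, eligible: A, B, F
Pot 5: 56 chips, eligible: A, B

Derivation:
Contributions: A=155, B=155, C=23, D=63, E=15, F=127
Pot levels (distinct totals of non-folded players): 15, 23, 63, 127, 155
Layer 1-15: 15 each from A, B, C, D, E, F = 15*6 = 90 chips; eligible A, B, C, D, E, F
Layer 16-23: 8 each from A, B, C, D, F = 8*5 = 40 chips; eligible A, B, C, D, F
Layer 24-63: 40 each from A, B, D, F = 40*4 = 160 chips; eligible A, B, D, F
Layer 64-127: 64 each from A, B, F = 64*3 = 192 chips; eligible A, B, F
Layer 128-155: 28 each from A, B = 28*2 = 56 chips; eligible A, B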